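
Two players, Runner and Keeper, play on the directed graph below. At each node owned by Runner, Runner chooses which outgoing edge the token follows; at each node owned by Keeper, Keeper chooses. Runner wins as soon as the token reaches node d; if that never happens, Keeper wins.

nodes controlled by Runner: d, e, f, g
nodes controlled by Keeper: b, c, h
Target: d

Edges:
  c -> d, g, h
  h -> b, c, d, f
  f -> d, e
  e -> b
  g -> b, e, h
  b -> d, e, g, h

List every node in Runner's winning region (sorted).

d, f

A0 = {d}
A1: add {f} — f (Runner) has f→d.
A2 = A1; e.g. b (Keeper) can still go to e. Fixed point.
Runner's winning region = {d, f}.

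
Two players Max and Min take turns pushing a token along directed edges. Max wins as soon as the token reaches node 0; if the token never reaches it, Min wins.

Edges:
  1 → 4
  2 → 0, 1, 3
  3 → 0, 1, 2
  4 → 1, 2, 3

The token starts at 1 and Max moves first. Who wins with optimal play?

Min

Track states (vertex, player-to-move).
A0 = {(0,Max), (0,Min)}
A1: add {(2,Max), (3,Max)}.
A2 = A1; e.g. (1,Max) stays out. (1,Max) never enters ⇒ Min avoids the target.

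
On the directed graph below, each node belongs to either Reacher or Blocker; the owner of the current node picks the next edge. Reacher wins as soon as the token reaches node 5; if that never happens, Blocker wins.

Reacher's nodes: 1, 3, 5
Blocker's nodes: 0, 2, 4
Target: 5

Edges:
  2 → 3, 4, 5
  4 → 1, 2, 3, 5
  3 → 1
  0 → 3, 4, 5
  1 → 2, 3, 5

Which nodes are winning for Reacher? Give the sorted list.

1, 3, 5

A0 = {5}
A1: add {1} — 1 (Reacher) has 1→5.
A2: add {3} — 3 (Reacher) has 3→1.
A3 = A2; e.g. 0 (Blocker) can still go to 4. Fixed point.
Reacher's winning region = {1, 3, 5}.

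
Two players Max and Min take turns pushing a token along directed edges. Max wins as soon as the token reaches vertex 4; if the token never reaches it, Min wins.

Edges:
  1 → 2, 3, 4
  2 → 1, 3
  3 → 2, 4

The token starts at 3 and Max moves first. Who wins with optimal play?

Max

Track states (vertex, player-to-move).
A0 = {(4,Max), (4,Min)}
A1: add {(1,Max), (3,Max)}.
(3,Max) ∈ A1 ⇒ Max forces the target.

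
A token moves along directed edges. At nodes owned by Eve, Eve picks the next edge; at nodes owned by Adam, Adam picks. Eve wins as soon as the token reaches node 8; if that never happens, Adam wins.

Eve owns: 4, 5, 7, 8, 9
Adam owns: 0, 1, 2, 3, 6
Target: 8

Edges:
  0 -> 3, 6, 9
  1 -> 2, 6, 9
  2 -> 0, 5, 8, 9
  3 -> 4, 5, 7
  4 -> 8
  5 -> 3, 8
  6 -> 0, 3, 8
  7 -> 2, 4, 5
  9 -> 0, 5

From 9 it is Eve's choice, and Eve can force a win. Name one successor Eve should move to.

A0 = {8}
A1: add {4, 5} — 4 (Eve) has 4→8; 5 (Eve) has 5→8.
A2: add {7, 9} — 7 (Eve) has 7→4; 9 (Eve) has 9→5.
A3: add {3} — 3 (Adam): all of {4, 5, 7} already in.
A4 = A3; e.g. 0 (Adam) can still go to 6. Fixed point.
From 9, successor 5 is in the attractor (rank 1); the other successor 0 is not.

5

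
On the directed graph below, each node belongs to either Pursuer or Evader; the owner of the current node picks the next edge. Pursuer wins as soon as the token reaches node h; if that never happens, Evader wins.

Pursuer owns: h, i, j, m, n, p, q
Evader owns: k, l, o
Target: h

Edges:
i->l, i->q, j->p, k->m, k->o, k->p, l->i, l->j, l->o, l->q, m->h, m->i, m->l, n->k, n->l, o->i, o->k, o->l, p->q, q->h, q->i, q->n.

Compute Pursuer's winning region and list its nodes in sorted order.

h, i, j, m, p, q

A0 = {h}
A1: add {m, q} — m (Pursuer) has m→h; q (Pursuer) has q→h.
A2: add {i, p} — i (Pursuer) has i→q; p (Pursuer) has p→q.
A3: add {j} — j (Pursuer) has j→p.
A4 = A3; e.g. k (Evader) can still go to o. Fixed point.
Pursuer's winning region = {h, i, j, m, p, q}.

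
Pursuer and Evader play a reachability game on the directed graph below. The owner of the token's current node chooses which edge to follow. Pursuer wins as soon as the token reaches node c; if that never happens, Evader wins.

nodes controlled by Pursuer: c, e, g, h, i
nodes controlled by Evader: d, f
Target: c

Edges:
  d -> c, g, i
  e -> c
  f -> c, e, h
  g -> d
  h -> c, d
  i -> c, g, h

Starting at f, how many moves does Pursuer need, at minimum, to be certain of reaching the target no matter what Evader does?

2

A0 = {c}
A1: add {e, h, i} — e (Pursuer) has e→c; h (Pursuer) has h→c; i (Pursuer) has i→c.
A2: add {f} — f (Evader): all of {c, e, h} already in.
A3 = A2; e.g. d (Evader) can still go to g. Fixed point.
f enters the attractor at level 2, so Pursuer can force the target in 2 moves from there.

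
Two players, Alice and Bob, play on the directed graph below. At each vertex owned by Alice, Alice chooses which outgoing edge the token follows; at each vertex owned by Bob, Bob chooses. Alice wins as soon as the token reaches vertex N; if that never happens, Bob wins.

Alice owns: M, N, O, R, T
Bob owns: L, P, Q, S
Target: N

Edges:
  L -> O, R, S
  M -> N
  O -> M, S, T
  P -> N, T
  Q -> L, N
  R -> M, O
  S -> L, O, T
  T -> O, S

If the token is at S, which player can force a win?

A0 = {N}
A1: add {M} — M (Alice) has M→N.
A2: add {O, R} — O (Alice) has O→M; R (Alice) has R→M.
A3: add {T} — T (Alice) has T→O.
A4: add {P} — P (Bob): all of {N, T} already in.
A5 = A4; e.g. L (Bob) can still go to S. Fixed point.
S never enters the attractor, so Bob can avoid the target forever.

Bob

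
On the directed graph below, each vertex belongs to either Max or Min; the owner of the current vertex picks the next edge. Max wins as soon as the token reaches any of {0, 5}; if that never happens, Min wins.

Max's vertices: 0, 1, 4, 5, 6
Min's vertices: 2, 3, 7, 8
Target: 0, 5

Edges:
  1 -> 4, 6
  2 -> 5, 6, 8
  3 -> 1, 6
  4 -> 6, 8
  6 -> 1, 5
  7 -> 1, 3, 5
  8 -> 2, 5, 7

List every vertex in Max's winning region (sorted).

0, 1, 3, 4, 5, 6, 7

A0 = {0, 5}
A1: add {6} — 6 (Max) has 6→5.
A2: add {1, 4} — 1 (Max) has 1→6; 4 (Max) has 4→6.
A3: add {3} — 3 (Min): all of {1, 6} already in.
A4: add {7} — 7 (Min): all of {1, 3, 5} already in.
A5 = A4; e.g. 2 (Min) can still go to 8. Fixed point.
Max's winning region = {0, 1, 3, 4, 5, 6, 7}.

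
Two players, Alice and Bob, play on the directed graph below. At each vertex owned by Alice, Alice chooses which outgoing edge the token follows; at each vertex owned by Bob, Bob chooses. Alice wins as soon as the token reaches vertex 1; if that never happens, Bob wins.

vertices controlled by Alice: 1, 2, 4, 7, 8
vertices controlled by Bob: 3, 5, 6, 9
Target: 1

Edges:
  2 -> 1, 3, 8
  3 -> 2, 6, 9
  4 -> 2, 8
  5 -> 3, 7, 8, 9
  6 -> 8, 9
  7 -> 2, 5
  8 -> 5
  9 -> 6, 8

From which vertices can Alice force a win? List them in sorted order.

1, 2, 4, 7

A0 = {1}
A1: add {2} — 2 (Alice) has 2→1.
A2: add {4, 7} — 4 (Alice) has 4→2; 7 (Alice) has 7→2.
A3 = A2; e.g. 3 (Bob) can still go to 6. Fixed point.
Alice's winning region = {1, 2, 4, 7}.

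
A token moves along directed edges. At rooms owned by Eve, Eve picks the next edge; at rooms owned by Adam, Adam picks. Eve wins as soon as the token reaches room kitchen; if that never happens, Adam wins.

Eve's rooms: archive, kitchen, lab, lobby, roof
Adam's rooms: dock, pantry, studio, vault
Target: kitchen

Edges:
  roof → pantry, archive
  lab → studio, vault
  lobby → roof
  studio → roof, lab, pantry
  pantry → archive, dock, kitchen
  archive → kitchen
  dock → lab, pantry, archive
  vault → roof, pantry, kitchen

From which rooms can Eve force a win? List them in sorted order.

A0 = {kitchen}
A1: add {archive} — archive (Eve) has archive→kitchen.
A2: add {roof} — roof (Eve) has roof→archive.
A3: add {lobby} — lobby (Eve) has lobby→roof.
A4 = A3; e.g. lab (Eve) has no edge into A3. Fixed point.
Eve's winning region = {archive, kitchen, lobby, roof}.

archive, kitchen, lobby, roof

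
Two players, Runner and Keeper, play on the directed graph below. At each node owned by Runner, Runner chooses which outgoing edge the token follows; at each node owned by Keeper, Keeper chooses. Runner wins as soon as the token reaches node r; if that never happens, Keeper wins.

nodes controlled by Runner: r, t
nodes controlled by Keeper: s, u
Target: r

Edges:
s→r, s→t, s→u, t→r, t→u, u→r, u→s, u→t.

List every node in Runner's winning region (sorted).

A0 = {r}
A1: add {t} — t (Runner) has t→r.
A2 = A1; e.g. s (Keeper) can still go to u. Fixed point.
Runner's winning region = {r, t}.

r, t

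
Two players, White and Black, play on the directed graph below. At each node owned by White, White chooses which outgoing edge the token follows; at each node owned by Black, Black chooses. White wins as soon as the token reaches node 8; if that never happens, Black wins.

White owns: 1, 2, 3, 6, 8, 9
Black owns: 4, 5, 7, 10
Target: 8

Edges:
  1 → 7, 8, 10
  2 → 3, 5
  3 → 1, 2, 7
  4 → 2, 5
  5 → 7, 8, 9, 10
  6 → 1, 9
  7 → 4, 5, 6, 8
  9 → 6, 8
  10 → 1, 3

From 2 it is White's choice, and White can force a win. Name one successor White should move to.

A0 = {8}
A1: add {1, 9} — 1 (White) has 1→8; 9 (White) has 9→8.
A2: add {3, 6} — 3 (White) has 3→1; 6 (White) has 6→1.
A3: add {2, 10} — 2 (White) has 2→3; 10 (Black): all of {1, 3} already in.
A4 = A3; e.g. 4 (Black) can still go to 5. Fixed point.
From 2, successor 3 is in the attractor (rank 2); the other successor 5 is not.

3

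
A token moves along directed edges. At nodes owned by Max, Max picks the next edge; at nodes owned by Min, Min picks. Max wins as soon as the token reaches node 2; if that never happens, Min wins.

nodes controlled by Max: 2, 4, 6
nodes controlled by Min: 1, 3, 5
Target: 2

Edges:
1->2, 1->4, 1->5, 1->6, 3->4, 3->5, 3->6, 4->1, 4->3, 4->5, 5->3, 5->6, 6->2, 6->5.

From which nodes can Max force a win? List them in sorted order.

2, 6

A0 = {2}
A1: add {6} — 6 (Max) has 6→2.
A2 = A1; e.g. 1 (Min) can still go to 4. Fixed point.
Max's winning region = {2, 6}.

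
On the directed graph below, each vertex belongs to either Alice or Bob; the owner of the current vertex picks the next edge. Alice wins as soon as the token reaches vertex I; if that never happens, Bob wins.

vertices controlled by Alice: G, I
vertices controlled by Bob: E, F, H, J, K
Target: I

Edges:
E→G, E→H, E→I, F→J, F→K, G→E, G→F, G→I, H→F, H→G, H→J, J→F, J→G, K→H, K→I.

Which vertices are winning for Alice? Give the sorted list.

A0 = {I}
A1: add {G} — G (Alice) has G→I.
A2 = A1; e.g. E (Bob) can still go to H. Fixed point.
Alice's winning region = {G, I}.

G, I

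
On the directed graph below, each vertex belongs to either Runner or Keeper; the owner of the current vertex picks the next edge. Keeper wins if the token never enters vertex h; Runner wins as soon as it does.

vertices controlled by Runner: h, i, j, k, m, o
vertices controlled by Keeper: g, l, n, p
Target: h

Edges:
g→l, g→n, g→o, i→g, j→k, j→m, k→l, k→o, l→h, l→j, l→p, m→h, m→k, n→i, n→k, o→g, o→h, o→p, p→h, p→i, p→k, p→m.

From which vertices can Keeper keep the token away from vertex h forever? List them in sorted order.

A0 = {h}
A1: add {m, o} — m (Runner) has m→h; o (Runner) has o→h.
A2: add {j, k} — j (Runner) has j→m; k (Runner) has k→o.
A3 = A2; e.g. g (Keeper) can still go to l. Fixed point.
Runner's attractor = {h, j, k, m, o}; Keeper avoids the target exactly from the complement.

g, i, l, n, p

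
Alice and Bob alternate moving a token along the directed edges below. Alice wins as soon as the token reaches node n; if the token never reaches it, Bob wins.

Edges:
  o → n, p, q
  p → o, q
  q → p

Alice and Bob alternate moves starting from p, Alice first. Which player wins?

Bob

Track states (vertex, player-to-move).
A0 = {(n,Alice), (n,Bob)}
A1: add {(o,Alice)}.
A2 = A1; e.g. (o,Bob) stays out. (p,Alice) never enters ⇒ Bob avoids the target.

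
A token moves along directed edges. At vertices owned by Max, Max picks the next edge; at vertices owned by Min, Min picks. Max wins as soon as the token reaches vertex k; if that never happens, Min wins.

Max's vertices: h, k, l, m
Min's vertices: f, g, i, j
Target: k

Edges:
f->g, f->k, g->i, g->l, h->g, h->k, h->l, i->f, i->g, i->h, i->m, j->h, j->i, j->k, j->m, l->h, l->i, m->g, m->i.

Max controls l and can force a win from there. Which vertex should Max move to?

A0 = {k}
A1: add {h} — h (Max) has h→k.
A2: add {l} — l (Max) has l→h.
A3 = A2; e.g. f (Min) can still go to g. Fixed point.
From l, successor h is in the attractor (rank 1); the other successor i is not.

h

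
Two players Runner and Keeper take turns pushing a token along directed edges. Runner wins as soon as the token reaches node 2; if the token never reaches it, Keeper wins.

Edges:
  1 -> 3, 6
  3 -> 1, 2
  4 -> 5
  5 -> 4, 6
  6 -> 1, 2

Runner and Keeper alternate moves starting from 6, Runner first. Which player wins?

Track states (vertex, player-to-move).
A0 = {(2,Runner), (2,Keeper)}
A1: add {(3,Runner), (6,Runner)}.
(6,Runner) ∈ A1 ⇒ Runner forces the target.

Runner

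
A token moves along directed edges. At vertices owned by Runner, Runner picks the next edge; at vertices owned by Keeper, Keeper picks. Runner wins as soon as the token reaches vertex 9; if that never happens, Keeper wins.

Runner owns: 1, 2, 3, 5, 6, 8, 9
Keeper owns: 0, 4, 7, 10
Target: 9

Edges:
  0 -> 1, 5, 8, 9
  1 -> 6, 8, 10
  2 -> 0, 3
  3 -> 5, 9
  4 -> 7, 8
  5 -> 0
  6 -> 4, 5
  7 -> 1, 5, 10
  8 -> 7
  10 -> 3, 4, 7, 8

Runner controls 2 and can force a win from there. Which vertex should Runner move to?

3

A0 = {9}
A1: add {3} — 3 (Runner) has 3→9.
A2: add {2} — 2 (Runner) has 2→3.
A3 = A2; e.g. 0 (Keeper) can still go to 1. Fixed point.
From 2, successor 3 is in the attractor (rank 1); the other successor 0 is not.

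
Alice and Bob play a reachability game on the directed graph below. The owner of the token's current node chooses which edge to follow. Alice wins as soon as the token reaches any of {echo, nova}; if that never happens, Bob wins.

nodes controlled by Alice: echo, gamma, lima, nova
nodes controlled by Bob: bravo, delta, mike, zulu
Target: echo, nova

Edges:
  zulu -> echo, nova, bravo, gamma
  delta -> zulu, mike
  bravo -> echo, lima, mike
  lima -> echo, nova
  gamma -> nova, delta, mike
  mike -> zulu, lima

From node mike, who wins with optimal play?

A0 = {echo, nova}
A1: add {gamma, lima} — lima (Alice) has lima→echo; gamma (Alice) has gamma→nova.
A2 = A1; e.g. zulu (Bob) can still go to bravo. Fixed point.
mike never enters the attractor, so Bob can avoid the target forever.

Bob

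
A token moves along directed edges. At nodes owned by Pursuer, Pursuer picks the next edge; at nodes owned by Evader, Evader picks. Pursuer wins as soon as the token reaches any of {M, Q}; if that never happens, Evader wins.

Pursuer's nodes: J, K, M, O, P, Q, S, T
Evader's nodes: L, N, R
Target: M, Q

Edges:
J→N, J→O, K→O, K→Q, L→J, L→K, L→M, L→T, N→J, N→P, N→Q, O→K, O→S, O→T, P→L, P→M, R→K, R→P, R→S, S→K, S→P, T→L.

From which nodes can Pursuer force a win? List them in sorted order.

J, K, M, N, O, P, Q, R, S

A0 = {M, Q}
A1: add {K, P} — K (Pursuer) has K→Q; P (Pursuer) has P→M.
A2: add {O, S} — O (Pursuer) has O→K; S (Pursuer) has S→K.
A3: add {J, R} — J (Pursuer) has J→O; R (Evader): all of {K, P, S} already in.
A4: add {N} — N (Evader): all of {J, P, Q} already in.
A5 = A4; e.g. L (Evader) can still go to T. Fixed point.
Pursuer's winning region = {J, K, M, N, O, P, Q, R, S}.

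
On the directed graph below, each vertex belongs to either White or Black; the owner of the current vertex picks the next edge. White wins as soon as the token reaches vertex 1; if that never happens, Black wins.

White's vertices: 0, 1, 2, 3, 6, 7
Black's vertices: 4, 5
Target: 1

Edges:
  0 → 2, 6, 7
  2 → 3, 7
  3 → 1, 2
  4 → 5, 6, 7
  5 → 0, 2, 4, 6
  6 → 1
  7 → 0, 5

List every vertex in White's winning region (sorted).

0, 1, 2, 3, 6, 7

A0 = {1}
A1: add {3, 6} — 3 (White) has 3→1; 6 (White) has 6→1.
A2: add {0, 2} — 0 (White) has 0→6; 2 (White) has 2→3.
A3: add {7} — 7 (White) has 7→0.
A4 = A3; e.g. 4 (Black) can still go to 5. Fixed point.
White's winning region = {0, 1, 2, 3, 6, 7}.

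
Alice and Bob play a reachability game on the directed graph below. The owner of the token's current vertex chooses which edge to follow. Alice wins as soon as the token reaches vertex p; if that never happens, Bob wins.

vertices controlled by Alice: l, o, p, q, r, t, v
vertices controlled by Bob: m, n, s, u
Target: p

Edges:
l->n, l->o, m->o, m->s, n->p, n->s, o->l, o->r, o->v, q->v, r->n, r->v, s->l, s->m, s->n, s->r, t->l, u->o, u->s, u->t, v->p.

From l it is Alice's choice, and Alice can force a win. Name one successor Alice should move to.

A0 = {p}
A1: add {v} — v (Alice) has v→p.
A2: add {o, q, r} — o (Alice) has o→v; q (Alice) has q→v; r (Alice) has r→v.
A3: add {l} — l (Alice) has l→o.
A4: add {t} — t (Alice) has t→l.
A5 = A4; e.g. m (Bob) can still go to s. Fixed point.
From l, successor o is in the attractor (rank 2); the other successor n is not.

o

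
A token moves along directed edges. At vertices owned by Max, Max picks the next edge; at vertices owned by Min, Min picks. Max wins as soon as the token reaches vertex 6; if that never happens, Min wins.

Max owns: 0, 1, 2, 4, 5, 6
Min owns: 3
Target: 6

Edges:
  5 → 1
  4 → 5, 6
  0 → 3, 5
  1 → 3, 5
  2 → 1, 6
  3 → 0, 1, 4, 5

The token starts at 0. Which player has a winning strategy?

Min

A0 = {6}
A1: add {2, 4} — 2 (Max) has 2→6; 4 (Max) has 4→6.
A2 = A1; e.g. 0 (Max) has no edge into A1. Fixed point.
0 never enters the attractor, so Min can avoid the target forever.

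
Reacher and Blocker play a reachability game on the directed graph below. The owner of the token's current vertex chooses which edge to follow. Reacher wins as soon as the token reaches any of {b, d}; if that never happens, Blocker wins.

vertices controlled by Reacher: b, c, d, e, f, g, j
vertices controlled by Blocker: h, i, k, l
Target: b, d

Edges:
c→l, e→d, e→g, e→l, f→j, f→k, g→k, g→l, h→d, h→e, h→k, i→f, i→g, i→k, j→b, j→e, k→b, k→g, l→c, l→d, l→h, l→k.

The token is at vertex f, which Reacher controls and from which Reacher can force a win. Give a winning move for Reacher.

A0 = {b, d}
A1: add {e, j} — e (Reacher) has e→d; j (Reacher) has j→b.
A2: add {f} — f (Reacher) has f→j.
A3 = A2; e.g. c (Reacher) has no edge into A2. Fixed point.
From f, successor j is in the attractor (rank 1); the other successor k is not.

j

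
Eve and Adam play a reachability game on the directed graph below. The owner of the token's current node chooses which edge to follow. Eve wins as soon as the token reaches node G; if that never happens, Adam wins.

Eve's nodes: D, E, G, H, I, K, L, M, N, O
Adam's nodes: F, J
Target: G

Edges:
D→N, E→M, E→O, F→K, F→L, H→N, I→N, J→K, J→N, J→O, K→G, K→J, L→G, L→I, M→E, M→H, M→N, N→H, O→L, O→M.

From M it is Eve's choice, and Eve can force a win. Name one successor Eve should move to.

A0 = {G}
A1: add {K, L} — K (Eve) has K→G; L (Eve) has L→G.
A2: add {F, O} — F (Adam): all of {K, L} already in; O (Eve) has O→L.
A3: add {E} — E (Eve) has E→O.
A4: add {M} — M (Eve) has M→E.
A5 = A4; e.g. D (Eve) has no edge into A4. Fixed point.
From M, successor E is in the attractor (rank 3); the other successors H, N are not.

E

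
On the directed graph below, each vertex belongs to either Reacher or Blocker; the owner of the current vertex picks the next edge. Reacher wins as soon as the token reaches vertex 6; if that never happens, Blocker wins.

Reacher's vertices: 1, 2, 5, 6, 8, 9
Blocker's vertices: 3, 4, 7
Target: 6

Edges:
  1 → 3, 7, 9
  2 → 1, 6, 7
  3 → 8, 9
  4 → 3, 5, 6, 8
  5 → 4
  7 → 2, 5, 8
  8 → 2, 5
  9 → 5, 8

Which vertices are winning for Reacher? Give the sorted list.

1, 2, 3, 6, 8, 9

A0 = {6}
A1: add {2} — 2 (Reacher) has 2→6.
A2: add {8} — 8 (Reacher) has 8→2.
A3: add {9} — 9 (Reacher) has 9→8.
A4: add {1, 3} — 1 (Reacher) has 1→9; 3 (Blocker): all of {8, 9} already in.
A5 = A4; e.g. 4 (Blocker) can still go to 5. Fixed point.
Reacher's winning region = {1, 2, 3, 6, 8, 9}.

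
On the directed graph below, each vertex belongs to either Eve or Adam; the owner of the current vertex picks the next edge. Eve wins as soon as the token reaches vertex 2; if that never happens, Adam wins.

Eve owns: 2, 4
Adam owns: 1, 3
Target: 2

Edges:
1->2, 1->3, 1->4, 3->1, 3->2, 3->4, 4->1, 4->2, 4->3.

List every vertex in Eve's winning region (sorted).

A0 = {2}
A1: add {4} — 4 (Eve) has 4→2.
A2 = A1; e.g. 1 (Adam) can still go to 3. Fixed point.
Eve's winning region = {2, 4}.

2, 4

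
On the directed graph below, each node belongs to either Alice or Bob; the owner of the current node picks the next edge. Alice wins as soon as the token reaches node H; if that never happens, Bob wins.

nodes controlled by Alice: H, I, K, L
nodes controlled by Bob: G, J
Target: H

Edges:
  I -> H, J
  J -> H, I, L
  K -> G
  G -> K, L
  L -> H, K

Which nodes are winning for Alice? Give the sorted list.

H, I, J, L

A0 = {H}
A1: add {I, L} — I (Alice) has I→H; L (Alice) has L→H.
A2: add {J} — J (Bob): all of {H, I, L} already in.
A3 = A2; e.g. G (Bob) can still go to K. Fixed point.
Alice's winning region = {H, I, J, L}.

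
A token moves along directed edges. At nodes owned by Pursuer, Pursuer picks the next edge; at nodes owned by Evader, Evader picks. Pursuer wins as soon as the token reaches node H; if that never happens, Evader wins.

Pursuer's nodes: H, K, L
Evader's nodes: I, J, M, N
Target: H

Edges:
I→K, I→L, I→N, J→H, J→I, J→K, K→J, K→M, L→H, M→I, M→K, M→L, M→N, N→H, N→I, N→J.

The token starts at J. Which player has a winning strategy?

Evader

A0 = {H}
A1: add {L} — L (Pursuer) has L→H.
A2 = A1; e.g. I (Evader) can still go to K. Fixed point.
J never enters the attractor, so Evader can avoid the target forever.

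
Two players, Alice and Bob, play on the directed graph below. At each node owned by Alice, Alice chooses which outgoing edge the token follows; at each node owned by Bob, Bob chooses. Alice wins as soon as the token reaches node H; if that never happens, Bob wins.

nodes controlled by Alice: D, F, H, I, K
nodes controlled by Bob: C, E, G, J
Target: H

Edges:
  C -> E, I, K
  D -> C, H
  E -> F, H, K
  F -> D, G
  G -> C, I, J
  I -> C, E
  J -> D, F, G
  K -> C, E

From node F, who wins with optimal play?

Alice

A0 = {H}
A1: add {D} — D (Alice) has D→H.
A2: add {F} — F (Alice) has F→D.
A3 = A2; e.g. C (Bob) can still go to E. Fixed point.
F ∈ A2, so Alice can force the target.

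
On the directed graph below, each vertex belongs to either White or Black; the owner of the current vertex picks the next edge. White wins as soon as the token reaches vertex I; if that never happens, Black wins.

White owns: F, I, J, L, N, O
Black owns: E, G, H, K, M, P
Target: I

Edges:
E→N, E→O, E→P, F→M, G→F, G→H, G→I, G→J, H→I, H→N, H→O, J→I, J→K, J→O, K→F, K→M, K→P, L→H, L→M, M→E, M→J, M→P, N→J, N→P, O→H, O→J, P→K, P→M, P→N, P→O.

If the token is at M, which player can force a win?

A0 = {I}
A1: add {J} — J (White) has J→I.
A2: add {N, O} — N (White) has N→J; O (White) has O→J.
A3: add {H} — H (Black): all of {I, N, O} already in.
A4: add {L} — L (White) has L→H.
A5 = A4; e.g. E (Black) can still go to P. Fixed point.
M never enters the attractor, so Black can avoid the target forever.

Black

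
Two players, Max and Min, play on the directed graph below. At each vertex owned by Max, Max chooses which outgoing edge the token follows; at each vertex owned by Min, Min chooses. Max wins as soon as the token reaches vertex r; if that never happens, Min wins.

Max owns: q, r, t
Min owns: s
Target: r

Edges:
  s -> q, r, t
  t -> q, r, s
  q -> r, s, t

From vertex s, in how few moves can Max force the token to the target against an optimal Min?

2

A0 = {r}
A1: add {q, t} — q (Max) has q→r; t (Max) has t→r.
A2: add {s} — s (Min): all of {q, r, t} already in.
A2 = all vertices. Fixed point.
s enters the attractor at level 2, so Max can force the target in 2 moves from there.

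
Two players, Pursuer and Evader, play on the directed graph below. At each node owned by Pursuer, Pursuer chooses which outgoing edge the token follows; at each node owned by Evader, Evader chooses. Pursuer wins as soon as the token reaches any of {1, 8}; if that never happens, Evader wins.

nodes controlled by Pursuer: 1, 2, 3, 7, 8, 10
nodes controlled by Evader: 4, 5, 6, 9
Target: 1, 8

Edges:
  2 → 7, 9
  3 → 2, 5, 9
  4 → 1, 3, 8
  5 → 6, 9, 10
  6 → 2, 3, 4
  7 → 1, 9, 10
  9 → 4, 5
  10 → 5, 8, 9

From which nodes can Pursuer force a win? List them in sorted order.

A0 = {1, 8}
A1: add {7, 10} — 7 (Pursuer) has 7→1; 10 (Pursuer) has 10→8.
A2: add {2} — 2 (Pursuer) has 2→7.
A3: add {3} — 3 (Pursuer) has 3→2.
A4: add {4} — 4 (Evader): all of {1, 3, 8} already in.
A5: add {6} — 6 (Evader): all of {2, 3, 4} already in.
A6 = A5; e.g. 5 (Evader) can still go to 9. Fixed point.
Pursuer's winning region = {1, 2, 3, 4, 6, 7, 8, 10}.

1, 2, 3, 4, 6, 7, 8, 10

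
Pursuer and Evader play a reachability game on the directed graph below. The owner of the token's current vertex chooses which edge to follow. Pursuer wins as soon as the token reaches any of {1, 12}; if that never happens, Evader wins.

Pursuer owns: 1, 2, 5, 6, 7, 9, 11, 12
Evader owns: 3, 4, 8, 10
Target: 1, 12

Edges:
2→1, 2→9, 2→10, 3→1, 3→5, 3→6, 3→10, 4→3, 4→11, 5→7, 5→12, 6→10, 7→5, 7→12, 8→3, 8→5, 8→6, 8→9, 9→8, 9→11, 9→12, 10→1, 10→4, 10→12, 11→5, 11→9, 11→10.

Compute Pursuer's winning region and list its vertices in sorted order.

A0 = {1, 12}
A1: add {2, 5, 7, 9} — 2 (Pursuer) has 2→1; 5 (Pursuer) has 5→12; 7 (Pursuer) has 7→12; 9 (Pursuer) has 9→12.
A2: add {11} — 11 (Pursuer) has 11→5.
A3 = A2; e.g. 3 (Evader) can still go to 6. Fixed point.
Pursuer's winning region = {1, 2, 5, 7, 9, 11, 12}.

1, 2, 5, 7, 9, 11, 12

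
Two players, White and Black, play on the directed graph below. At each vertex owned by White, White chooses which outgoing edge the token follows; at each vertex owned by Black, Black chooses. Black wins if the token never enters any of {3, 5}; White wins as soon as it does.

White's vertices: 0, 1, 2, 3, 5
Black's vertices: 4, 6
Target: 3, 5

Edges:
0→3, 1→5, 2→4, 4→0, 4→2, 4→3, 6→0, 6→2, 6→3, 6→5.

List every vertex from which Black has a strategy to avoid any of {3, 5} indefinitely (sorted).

A0 = {3, 5}
A1: add {0, 1} — 0 (White) has 0→3; 1 (White) has 1→5.
A2 = A1; e.g. 2 (White) has no edge into A1. Fixed point.
White's attractor = {0, 1, 3, 5}; Black avoids the target exactly from the complement.

2, 4, 6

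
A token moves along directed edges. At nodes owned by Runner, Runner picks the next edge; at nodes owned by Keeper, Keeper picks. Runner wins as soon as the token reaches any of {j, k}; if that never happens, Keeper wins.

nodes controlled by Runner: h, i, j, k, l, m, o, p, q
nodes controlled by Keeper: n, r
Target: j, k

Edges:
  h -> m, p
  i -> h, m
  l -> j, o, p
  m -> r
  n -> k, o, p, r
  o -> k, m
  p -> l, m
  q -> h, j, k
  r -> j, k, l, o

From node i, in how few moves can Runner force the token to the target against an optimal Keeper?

4

A0 = {j, k}
A1: add {l, o, q} — l (Runner) has l→j; o (Runner) has o→k; q (Runner) has q→j.
A2: add {p, r} — p (Runner) has p→l; r (Keeper): all of {j, k, l, o} already in.
A3: add {h, m, n} — h (Runner) has h→p; m (Runner) has m→r; n (Keeper): all of {k, o, p, r} already in.
A4: add {i} — i (Runner) has i→h.
A4 = all vertices. Fixed point.
i enters the attractor at level 4, so Runner can force the target in 4 moves from there.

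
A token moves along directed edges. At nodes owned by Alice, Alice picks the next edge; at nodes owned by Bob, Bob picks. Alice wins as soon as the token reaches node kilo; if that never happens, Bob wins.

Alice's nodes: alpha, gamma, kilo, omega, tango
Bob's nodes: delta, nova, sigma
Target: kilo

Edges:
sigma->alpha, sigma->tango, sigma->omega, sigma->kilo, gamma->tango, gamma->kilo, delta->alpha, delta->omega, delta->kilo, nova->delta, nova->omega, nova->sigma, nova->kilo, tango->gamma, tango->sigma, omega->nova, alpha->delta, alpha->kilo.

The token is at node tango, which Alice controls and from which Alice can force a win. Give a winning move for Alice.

A0 = {kilo}
A1: add {alpha, gamma} — alpha (Alice) has alpha→kilo; gamma (Alice) has gamma→kilo.
A2: add {tango} — tango (Alice) has tango→gamma.
A3 = A2; e.g. delta (Bob) can still go to omega. Fixed point.
From tango, successor gamma is in the attractor (rank 1); the other successor sigma is not.

gamma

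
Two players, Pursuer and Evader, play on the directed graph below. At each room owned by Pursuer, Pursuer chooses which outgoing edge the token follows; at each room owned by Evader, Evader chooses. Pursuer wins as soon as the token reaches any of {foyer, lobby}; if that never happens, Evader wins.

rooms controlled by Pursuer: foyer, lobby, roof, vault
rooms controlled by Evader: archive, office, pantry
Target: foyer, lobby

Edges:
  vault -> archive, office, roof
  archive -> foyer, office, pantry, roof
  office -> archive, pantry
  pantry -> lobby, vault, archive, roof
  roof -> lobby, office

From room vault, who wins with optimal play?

Pursuer

A0 = {foyer, lobby}
A1: add {roof} — roof (Pursuer) has roof→lobby.
A2: add {vault} — vault (Pursuer) has vault→roof.
A3 = A2; e.g. archive (Evader) can still go to office. Fixed point.
vault ∈ A2, so Pursuer can force the target.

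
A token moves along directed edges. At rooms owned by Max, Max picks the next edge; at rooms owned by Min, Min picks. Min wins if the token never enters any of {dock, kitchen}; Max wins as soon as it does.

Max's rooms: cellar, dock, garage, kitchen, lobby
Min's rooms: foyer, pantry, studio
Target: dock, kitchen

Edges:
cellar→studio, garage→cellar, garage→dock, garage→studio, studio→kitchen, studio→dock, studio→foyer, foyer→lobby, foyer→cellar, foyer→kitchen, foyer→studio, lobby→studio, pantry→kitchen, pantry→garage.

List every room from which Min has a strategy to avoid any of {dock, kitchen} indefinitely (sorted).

A0 = {dock, kitchen}
A1: add {garage} — garage (Max) has garage→dock.
A2: add {pantry} — pantry (Min): all of {kitchen, garage} already in.
A3 = A2; e.g. lobby (Max) has no edge into A2. Fixed point.
Max's attractor = {dock, garage, kitchen, pantry}; Min avoids the target exactly from the complement.

cellar, foyer, lobby, studio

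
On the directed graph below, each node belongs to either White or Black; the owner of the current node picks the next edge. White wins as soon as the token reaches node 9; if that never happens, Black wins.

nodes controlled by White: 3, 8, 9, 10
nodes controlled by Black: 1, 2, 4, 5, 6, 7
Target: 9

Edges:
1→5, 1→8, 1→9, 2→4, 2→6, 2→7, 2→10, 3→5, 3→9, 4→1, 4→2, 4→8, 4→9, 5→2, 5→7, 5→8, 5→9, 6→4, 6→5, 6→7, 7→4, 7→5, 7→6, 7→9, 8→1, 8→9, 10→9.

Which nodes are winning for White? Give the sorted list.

A0 = {9}
A1: add {3, 8, 10} — 3 (White) has 3→9; 8 (White) has 8→9; 10 (White) has 10→9.
A2 = A1; e.g. 1 (Black) can still go to 5. Fixed point.
White's winning region = {3, 8, 9, 10}.

3, 8, 9, 10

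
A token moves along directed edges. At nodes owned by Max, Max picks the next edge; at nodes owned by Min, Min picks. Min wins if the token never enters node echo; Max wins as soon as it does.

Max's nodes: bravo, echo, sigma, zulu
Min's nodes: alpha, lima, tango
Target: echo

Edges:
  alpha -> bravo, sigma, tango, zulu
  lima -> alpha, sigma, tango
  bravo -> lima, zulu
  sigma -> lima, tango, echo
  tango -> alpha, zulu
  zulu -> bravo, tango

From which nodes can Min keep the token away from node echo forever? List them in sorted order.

A0 = {echo}
A1: add {sigma} — sigma (Max) has sigma→echo.
A2 = A1; e.g. alpha (Min) can still go to bravo. Fixed point.
Max's attractor = {echo, sigma}; Min avoids the target exactly from the complement.

alpha, bravo, lima, tango, zulu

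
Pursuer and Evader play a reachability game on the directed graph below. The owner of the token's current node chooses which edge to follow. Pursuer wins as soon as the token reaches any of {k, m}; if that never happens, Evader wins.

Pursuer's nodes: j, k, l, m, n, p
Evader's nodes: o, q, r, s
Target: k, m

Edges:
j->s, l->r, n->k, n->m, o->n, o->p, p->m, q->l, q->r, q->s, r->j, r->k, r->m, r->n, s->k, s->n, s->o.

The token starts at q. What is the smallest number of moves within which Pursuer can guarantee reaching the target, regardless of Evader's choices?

A0 = {k, m}
A1: add {n, p} — n (Pursuer) has n→k; p (Pursuer) has p→m.
A2: add {o} — o (Evader): all of {n, p} already in.
A3: add {s} — s (Evader): all of {k, n, o} already in.
A4: add {j} — j (Pursuer) has j→s.
A5: add {r} — r (Evader): all of {j, k, m, n} already in.
A6: add {l} — l (Pursuer) has l→r.
A7: add {q} — q (Evader): all of {l, r, s} already in.
A7 = all vertices. Fixed point.
q enters the attractor at level 7, so Pursuer can force the target in 7 moves from there.

7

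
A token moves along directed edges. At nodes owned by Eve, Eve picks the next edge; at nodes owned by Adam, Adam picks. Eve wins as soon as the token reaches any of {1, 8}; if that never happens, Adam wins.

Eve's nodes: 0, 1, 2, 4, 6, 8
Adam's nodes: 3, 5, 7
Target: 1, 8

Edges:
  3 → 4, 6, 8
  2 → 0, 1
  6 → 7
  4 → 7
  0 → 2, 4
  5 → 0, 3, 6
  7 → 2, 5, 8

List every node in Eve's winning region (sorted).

A0 = {1, 8}
A1: add {2} — 2 (Eve) has 2→1.
A2: add {0} — 0 (Eve) has 0→2.
A3 = A2; e.g. 3 (Adam) can still go to 4. Fixed point.
Eve's winning region = {0, 1, 2, 8}.

0, 1, 2, 8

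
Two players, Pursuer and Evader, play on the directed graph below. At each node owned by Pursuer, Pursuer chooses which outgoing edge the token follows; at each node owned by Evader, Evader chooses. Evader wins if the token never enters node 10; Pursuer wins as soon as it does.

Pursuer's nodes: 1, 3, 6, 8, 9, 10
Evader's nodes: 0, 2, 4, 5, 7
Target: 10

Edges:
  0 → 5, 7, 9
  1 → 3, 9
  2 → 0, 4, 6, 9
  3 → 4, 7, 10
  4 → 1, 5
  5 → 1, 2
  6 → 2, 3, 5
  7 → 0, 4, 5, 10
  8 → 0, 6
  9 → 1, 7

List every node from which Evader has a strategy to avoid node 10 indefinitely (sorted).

0, 2, 4, 5, 7

A0 = {10}
A1: add {3} — 3 (Pursuer) has 3→10.
A2: add {1, 6} — 1 (Pursuer) has 1→3; 6 (Pursuer) has 6→3.
A3: add {8, 9} — 8 (Pursuer) has 8→6; 9 (Pursuer) has 9→1.
A4 = A3; e.g. 0 (Evader) can still go to 5. Fixed point.
Pursuer's attractor = {1, 3, 6, 8, 9, 10}; Evader avoids the target exactly from the complement.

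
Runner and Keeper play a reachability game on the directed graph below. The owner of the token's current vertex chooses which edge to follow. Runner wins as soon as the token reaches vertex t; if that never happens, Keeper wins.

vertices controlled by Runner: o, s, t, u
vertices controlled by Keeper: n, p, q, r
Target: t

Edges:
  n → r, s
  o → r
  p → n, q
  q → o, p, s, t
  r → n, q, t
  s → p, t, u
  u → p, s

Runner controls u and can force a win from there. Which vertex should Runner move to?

s

A0 = {t}
A1: add {s} — s (Runner) has s→t.
A2: add {u} — u (Runner) has u→s.
A3 = A2; e.g. n (Keeper) can still go to r. Fixed point.
From u, successor s is in the attractor (rank 1); the other successor p is not.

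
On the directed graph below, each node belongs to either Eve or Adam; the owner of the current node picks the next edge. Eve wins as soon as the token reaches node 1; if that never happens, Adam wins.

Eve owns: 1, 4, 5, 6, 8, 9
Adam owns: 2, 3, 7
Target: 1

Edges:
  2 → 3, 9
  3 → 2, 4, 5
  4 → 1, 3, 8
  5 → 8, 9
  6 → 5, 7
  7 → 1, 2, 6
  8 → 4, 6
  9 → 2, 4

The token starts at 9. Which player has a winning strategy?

Eve

A0 = {1}
A1: add {4} — 4 (Eve) has 4→1.
A2: add {8, 9} — 8 (Eve) has 8→4; 9 (Eve) has 9→4.
9 ∈ A2, so Eve can force the target.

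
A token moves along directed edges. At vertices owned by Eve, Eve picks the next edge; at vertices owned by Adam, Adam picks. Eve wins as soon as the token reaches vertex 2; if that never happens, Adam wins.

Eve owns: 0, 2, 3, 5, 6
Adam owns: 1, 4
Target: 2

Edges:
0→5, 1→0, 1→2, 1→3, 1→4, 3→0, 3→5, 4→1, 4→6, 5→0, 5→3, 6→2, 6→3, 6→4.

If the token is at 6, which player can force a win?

A0 = {2}
A1: add {6} — 6 (Eve) has 6→2.
A2 = A1; e.g. 0 (Eve) has no edge into A1. Fixed point.
6 ∈ A1, so Eve can force the target.

Eve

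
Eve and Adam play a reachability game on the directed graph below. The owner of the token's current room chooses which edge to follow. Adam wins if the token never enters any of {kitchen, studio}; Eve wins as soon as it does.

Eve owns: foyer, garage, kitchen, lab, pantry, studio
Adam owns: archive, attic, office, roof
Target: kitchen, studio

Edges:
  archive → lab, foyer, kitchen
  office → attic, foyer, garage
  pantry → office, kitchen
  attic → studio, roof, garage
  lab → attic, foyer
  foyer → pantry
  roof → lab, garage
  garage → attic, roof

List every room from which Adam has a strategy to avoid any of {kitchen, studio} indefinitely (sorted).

attic, garage, office, roof

A0 = {kitchen, studio}
A1: add {pantry} — pantry (Eve) has pantry→kitchen.
A2: add {foyer} — foyer (Eve) has foyer→pantry.
A3: add {lab} — lab (Eve) has lab→foyer.
A4: add {archive} — archive (Adam): all of {lab, foyer, kitchen} already in.
A5 = A4; e.g. office (Adam) can still go to attic. Fixed point.
Eve's attractor = {archive, foyer, kitchen, lab, pantry, studio}; Adam avoids the target exactly from the complement.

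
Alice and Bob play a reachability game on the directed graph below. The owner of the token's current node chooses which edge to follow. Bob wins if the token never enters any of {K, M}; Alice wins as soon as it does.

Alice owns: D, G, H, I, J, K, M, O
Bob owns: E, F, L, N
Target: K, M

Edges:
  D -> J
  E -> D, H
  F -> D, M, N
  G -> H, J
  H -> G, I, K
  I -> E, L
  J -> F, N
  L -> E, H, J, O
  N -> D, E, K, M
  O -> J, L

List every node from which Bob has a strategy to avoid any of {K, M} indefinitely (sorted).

A0 = {K, M}
A1: add {H} — H (Alice) has H→K.
A2: add {G} — G (Alice) has G→H.
A3 = A2; e.g. D (Alice) has no edge into A2. Fixed point.
Alice's attractor = {G, H, K, M}; Bob avoids the target exactly from the complement.

D, E, F, I, J, L, N, O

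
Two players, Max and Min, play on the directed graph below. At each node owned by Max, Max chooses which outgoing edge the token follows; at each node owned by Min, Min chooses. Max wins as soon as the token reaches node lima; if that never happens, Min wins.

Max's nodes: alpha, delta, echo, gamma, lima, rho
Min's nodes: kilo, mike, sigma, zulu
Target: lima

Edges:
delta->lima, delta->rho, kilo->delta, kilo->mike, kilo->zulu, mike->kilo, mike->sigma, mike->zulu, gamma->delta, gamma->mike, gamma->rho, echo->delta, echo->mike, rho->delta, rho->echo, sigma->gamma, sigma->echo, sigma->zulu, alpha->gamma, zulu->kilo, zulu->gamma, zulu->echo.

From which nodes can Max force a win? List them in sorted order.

A0 = {lima}
A1: add {delta} — delta (Max) has delta→lima.
A2: add {echo, gamma, rho} — gamma (Max) has gamma→delta; echo (Max) has echo→delta; rho (Max) has rho→delta.
A3: add {alpha} — alpha (Max) has alpha→gamma.
A4 = A3; e.g. kilo (Min) can still go to mike. Fixed point.
Max's winning region = {alpha, delta, echo, gamma, lima, rho}.

alpha, delta, echo, gamma, lima, rho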